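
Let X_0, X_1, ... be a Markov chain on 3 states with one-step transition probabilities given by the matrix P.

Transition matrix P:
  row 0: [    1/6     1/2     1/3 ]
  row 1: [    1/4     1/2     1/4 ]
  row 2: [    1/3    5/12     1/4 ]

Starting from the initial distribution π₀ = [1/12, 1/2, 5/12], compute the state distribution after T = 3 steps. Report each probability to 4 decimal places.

π = [0.2521, 0.4772, 0.2707]

t=0: π = [0.0833, 0.5000, 0.4167]
t=1: π = [0.2778, 0.4653, 0.2569]
t=2: π = [0.2483, 0.4786, 0.2731]
t=3: π = [0.2521, 0.4772, 0.2707]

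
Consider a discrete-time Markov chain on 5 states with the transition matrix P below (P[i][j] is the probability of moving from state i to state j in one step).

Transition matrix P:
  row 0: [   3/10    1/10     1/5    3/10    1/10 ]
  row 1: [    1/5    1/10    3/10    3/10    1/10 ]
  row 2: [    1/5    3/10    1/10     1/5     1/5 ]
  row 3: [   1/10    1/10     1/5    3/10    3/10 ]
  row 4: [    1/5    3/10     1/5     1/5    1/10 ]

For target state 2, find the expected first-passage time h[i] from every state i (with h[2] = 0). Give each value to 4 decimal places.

First-step conditioning: h[2] = 0; for i ≠ 2, h[i] = 1 + Σ_k P[i][k]·h[k].
  h[0] = 1 + 3/10·h[0] + 1/10·h[1] + 3/10·h[3] + 1/10·h[4]
  h[1] = 1 + 1/5·h[0] + 1/10·h[1] + 3/10·h[3] + 1/10·h[4]
  h[3] = 1 + 1/10·h[0] + 1/10·h[1] + 3/10·h[3] + 3/10·h[4]
  h[4] = 1 + 1/5·h[0] + 3/10·h[1] + 1/5·h[3] + 1/10·h[4]
Solving the 4×4 linear system over states ≠ 2 gives exactly h = [5100/1087, 4590/1087, 0, 5080/1087, 5000/1087] (h[2] = 0 is the target).

h = [4.6918, 4.2226, 0.0000, 4.6734, 4.5998]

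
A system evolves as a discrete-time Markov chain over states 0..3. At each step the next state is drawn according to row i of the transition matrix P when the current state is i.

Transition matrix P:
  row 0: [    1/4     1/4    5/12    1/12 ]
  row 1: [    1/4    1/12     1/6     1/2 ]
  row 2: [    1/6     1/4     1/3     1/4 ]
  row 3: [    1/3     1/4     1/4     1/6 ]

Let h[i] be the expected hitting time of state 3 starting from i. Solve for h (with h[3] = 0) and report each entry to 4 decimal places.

h = [4.3768, 2.9579, 3.7034, 0.0000]

First-step conditioning: h[3] = 0; for i ≠ 3, h[i] = 1 + Σ_k P[i][k]·h[k].
  h[0] = 1 + 1/4·h[0] + 1/4·h[1] + 5/12·h[2]
  h[1] = 1 + 1/4·h[0] + 1/12·h[1] + 1/6·h[2]
  h[2] = 1 + 1/6·h[0] + 1/4·h[1] + 1/3·h[2]
Solving the 3×3 linear system over states ≠ 3 gives exactly h = [2184/499, 1476/499, 1848/499, 0] (h[3] = 0 is the target).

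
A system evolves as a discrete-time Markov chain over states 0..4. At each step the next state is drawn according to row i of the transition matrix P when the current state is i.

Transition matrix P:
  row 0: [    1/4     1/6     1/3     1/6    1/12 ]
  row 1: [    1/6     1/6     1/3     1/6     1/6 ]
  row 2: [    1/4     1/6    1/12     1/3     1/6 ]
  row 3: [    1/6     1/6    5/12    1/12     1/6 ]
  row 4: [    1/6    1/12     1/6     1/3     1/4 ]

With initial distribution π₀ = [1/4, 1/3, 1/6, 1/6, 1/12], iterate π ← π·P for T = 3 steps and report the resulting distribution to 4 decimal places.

t=0: π = [0.2500, 0.3333, 0.1667, 0.1667, 0.0833]
t=1: π = [0.2014, 0.1597, 0.2917, 0.1944, 0.1528]
t=2: π = [0.2078, 0.1539, 0.2512, 0.2245, 0.1626]
t=3: π = [0.2049, 0.1531, 0.2622, 0.2169, 0.1629]

π = [0.2049, 0.1531, 0.2622, 0.2169, 0.1629]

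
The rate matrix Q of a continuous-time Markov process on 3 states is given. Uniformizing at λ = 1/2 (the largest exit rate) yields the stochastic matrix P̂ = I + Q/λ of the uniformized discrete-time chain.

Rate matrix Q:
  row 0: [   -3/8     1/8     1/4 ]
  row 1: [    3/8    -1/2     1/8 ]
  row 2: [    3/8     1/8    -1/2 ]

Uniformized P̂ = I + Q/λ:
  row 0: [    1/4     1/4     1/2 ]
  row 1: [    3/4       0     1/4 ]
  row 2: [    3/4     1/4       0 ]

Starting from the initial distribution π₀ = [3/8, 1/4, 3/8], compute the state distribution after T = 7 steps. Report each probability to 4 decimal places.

π = [0.5010, 0.2000, 0.2990]

t=0: π = [0.3750, 0.2500, 0.3750]
t=1: π = [0.5625, 0.1875, 0.2500]
t=2: π = [0.4688, 0.2031, 0.3281]
t=3: π = [0.5156, 0.1992, 0.2852]
t=4: π = [0.4922, 0.2002, 0.3076]
t=5: π = [0.5039, 0.2000, 0.2961]
t=6: π = [0.4980, 0.2000, 0.3019]
t=7: π = [0.5010, 0.2000, 0.2990]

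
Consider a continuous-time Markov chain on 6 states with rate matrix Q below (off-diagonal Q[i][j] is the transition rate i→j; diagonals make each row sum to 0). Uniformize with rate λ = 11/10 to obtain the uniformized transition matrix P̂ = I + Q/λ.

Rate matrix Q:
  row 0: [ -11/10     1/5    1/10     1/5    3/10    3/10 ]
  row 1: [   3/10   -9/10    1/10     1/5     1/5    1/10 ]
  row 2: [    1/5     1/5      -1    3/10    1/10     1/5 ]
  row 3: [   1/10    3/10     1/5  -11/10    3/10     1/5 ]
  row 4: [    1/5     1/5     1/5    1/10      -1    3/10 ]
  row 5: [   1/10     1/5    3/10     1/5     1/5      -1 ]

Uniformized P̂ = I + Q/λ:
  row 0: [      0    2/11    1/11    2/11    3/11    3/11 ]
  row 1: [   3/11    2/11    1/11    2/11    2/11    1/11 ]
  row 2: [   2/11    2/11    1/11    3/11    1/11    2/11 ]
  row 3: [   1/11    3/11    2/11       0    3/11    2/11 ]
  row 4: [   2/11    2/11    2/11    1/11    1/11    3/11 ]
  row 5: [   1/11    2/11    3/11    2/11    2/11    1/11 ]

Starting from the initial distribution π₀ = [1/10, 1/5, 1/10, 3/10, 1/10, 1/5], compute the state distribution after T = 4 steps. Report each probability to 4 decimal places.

t=0: π = [0.1000, 0.2000, 0.1000, 0.3000, 0.1000, 0.2000]
t=1: π = [0.1364, 0.2091, 0.1636, 0.1273, 0.2000, 0.1636]
t=2: π = [0.1496, 0.1934, 0.1504, 0.1554, 0.1727, 0.1785]
t=3: π = [0.1418, 0.1959, 0.1532, 0.1515, 0.1802, 0.1773]
t=4: π = [0.1439, 0.1956, 0.1533, 0.1518, 0.1782, 0.1772]

π = [0.1439, 0.1956, 0.1533, 0.1518, 0.1782, 0.1772]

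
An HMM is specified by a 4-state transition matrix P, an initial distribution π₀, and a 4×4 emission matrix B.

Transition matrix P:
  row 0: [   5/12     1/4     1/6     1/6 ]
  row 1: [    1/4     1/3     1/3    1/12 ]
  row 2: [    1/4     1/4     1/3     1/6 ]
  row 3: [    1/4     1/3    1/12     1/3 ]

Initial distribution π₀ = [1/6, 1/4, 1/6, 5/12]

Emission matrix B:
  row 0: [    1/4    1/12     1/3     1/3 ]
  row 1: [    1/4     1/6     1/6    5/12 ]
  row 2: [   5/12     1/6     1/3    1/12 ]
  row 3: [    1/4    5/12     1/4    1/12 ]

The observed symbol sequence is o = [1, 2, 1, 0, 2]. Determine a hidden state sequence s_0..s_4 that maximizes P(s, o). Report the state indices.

t=0: δ = [1.389e-02, 4.167e-02, 2.778e-02, 1.736e-01]  (obs o_0=1)
t=1: δ = [1.447e-02, 9.645e-03, 4.823e-03, 1.447e-02]  ψ = [3, 3, 3, 3]  (obs o_1=2)
t=2: δ = [5.023e-04, 8.038e-04, 5.358e-04, 2.009e-03]  ψ = [0, 3, 1, 3]  (obs o_2=1)
t=3: δ = [1.256e-04, 1.674e-04, 1.116e-04, 1.674e-04]  ψ = [3, 3, 1, 3]  (obs o_3=0)
t=4: δ = [1.744e-05, 9.303e-06, 1.861e-05, 1.395e-05]  ψ = [0, 1, 1, 3]  (obs o_4=2)
backtrack: best end state = 2; path = [3, 3, 3, 1, 2]

path = [3, 3, 3, 1, 2]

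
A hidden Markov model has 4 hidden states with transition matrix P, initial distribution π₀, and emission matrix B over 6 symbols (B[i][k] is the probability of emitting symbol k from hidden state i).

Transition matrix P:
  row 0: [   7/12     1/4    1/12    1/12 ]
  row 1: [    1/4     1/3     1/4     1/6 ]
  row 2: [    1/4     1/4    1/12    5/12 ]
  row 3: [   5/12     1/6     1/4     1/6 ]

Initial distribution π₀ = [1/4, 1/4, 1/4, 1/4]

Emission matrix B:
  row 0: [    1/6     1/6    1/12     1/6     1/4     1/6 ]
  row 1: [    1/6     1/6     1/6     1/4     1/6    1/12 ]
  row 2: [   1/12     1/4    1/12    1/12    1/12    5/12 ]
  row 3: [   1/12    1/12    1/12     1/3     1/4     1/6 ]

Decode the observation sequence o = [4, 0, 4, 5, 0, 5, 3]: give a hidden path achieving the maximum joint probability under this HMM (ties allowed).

path = [0, 0, 0, 0, 0, 0, 0]

t=0: δ = [6.250e-02, 4.167e-02, 2.083e-02, 6.250e-02]  (obs o_0=4)
t=1: δ = [6.076e-03, 2.604e-03, 1.302e-03, 8.681e-04]  ψ = [0, 0, 3, 3]  (obs o_1=0)
t=2: δ = [8.861e-04, 2.532e-04, 5.425e-05, 1.356e-04]  ψ = [0, 0, 1, 2]  (obs o_2=4)
t=3: δ = [8.615e-05, 1.846e-05, 3.077e-05, 1.231e-05]  ψ = [0, 0, 0, 0]  (obs o_3=5)
t=4: δ = [8.376e-06, 3.590e-06, 5.983e-07, 1.068e-06]  ψ = [0, 0, 0, 2]  (obs o_4=0)
t=5: δ = [8.143e-07, 1.745e-07, 3.739e-07, 1.163e-07]  ψ = [0, 0, 1, 0]  (obs o_5=5)
t=6: δ = [7.917e-08, 5.090e-08, 5.655e-09, 5.193e-08]  ψ = [0, 0, 0, 2]  (obs o_6=3)
backtrack: best end state = 0; path = [0, 0, 0, 0, 0, 0, 0]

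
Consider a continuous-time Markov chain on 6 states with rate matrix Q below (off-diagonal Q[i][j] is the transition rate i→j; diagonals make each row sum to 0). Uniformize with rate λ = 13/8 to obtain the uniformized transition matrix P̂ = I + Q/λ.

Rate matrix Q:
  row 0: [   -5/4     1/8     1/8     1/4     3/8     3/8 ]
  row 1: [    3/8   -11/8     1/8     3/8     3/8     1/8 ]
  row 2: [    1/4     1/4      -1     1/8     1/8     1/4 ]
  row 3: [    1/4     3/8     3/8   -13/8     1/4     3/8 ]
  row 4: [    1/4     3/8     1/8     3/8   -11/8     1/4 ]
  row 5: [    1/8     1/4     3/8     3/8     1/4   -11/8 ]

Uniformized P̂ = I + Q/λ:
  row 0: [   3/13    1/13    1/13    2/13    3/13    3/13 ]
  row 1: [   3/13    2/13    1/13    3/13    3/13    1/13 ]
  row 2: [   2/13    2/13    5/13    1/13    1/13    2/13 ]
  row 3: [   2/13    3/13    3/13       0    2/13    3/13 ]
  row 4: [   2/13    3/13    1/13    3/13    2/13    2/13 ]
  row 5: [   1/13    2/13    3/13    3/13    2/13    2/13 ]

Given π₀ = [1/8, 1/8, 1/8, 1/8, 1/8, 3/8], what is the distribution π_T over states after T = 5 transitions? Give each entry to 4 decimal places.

t=0: π = [0.1250, 0.1250, 0.1250, 0.1250, 0.1250, 0.3750]
t=1: π = [0.1442, 0.1635, 0.1923, 0.1731, 0.1635, 0.1635]
t=2: π = [0.1649, 0.1686, 0.1879, 0.1501, 0.1627, 0.1657]
t=3: π = [0.1668, 0.1652, 0.1833, 0.1545, 0.1651, 0.1651]
t=4: π = [0.1667, 0.1656, 0.1825, 0.1541, 0.1653, 0.1659]
t=5: π = [0.1666, 0.1656, 0.1823, 0.1543, 0.1654, 0.1658]

π = [0.1666, 0.1656, 0.1823, 0.1543, 0.1654, 0.1658]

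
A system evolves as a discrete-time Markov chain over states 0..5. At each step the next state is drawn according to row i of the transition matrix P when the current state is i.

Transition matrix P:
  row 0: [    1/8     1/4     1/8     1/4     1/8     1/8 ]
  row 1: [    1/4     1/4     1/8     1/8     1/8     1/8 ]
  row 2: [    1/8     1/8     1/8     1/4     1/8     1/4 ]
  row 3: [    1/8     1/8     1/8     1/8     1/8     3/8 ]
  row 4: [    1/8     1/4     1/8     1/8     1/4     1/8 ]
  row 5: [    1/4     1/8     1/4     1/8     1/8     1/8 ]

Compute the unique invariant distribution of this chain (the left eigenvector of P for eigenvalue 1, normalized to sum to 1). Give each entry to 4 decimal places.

Balance equations π_j = Σ_i π_i·P[i][j]:
  π_0 = 1/8·π_0 + 1/4·π_1 + 1/8·π_2 + 1/8·π_3 + 1/8·π_4 + 1/4·π_5
  π_1 = 1/4·π_0 + 1/4·π_1 + 1/8·π_2 + 1/8·π_3 + 1/4·π_4 + 1/8·π_5
  π_2 = 1/8·π_0 + 1/8·π_1 + 1/8·π_2 + 1/8·π_3 + 1/8·π_4 + 1/4·π_5
  π_3 = 1/4·π_0 + 1/8·π_1 + 1/4·π_2 + 1/8·π_3 + 1/8·π_4 + 1/8·π_5
  π_4 = 1/8·π_0 + 1/8·π_1 + 1/8·π_2 + 1/8·π_3 + 1/4·π_4 + 1/8·π_5
  normalize: π_0 + π_1 + π_2 + π_3 + π_4 + π_5 = 1
Solving the linear system gives exactly π = [5504/32081, 6024/32081, 4751/32081, 756/4583, 1/7, 5927/32081].

π = [0.1716, 0.1878, 0.1481, 0.1650, 0.1429, 0.1848]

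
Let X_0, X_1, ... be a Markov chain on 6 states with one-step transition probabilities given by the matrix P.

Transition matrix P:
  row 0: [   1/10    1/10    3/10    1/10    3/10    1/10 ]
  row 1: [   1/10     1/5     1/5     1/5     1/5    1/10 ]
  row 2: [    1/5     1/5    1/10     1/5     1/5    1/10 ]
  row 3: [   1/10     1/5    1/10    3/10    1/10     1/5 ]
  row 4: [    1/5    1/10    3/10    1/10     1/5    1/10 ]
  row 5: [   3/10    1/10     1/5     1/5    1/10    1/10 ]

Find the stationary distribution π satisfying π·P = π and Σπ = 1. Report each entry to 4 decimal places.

Balance equations π_j = Σ_i π_i·P[i][j]:
  π_0 = 1/10·π_0 + 1/10·π_1 + 1/5·π_2 + 1/10·π_3 + 1/5·π_4 + 3/10·π_5
  π_1 = 1/10·π_0 + 1/5·π_1 + 1/5·π_2 + 1/5·π_3 + 1/10·π_4 + 1/10·π_5
  π_2 = 3/10·π_0 + 1/5·π_1 + 1/10·π_2 + 1/10·π_3 + 3/10·π_4 + 1/5·π_5
  π_3 = 1/10·π_0 + 1/5·π_1 + 1/5·π_2 + 3/10·π_3 + 1/10·π_4 + 1/5·π_5
  π_4 = 3/10·π_0 + 1/5·π_1 + 1/5·π_2 + 1/10·π_3 + 1/5·π_4 + 1/10·π_5
  normalize: π_0 + π_1 + π_2 + π_3 + π_4 + π_5 = 1
Solving the linear system gives exactly π = [15518/95821, 1336/8711, 1714/8711, 1599/8711, 17823/95821, 1031/8711].

π = [0.1619, 0.1534, 0.1968, 0.1836, 0.1860, 0.1184]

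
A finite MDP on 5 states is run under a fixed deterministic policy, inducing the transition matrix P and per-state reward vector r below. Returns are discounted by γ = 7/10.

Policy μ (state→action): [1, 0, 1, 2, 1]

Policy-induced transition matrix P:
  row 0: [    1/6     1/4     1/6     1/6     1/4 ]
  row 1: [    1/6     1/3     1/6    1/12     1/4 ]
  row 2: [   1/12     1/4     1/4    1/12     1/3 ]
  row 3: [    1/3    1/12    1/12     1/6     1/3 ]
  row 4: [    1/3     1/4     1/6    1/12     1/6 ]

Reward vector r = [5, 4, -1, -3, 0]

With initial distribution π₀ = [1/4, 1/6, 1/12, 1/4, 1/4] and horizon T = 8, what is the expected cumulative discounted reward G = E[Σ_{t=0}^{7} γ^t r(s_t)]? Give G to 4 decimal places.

G = 4.4496

t=0: π = [0.2500, 0.1667, 0.0833, 0.2500, 0.2500], E[r] = 1.0833, γ^t·E[r] = 1.083333, running G = 1.083333
t=1: π = [0.2431, 0.2222, 0.1528, 0.1250, 0.2569], E[r] = 1.5764, γ^t·E[r] = 1.103472, running G = 2.186806
t=2: π = [0.2176, 0.2477, 0.1690, 0.1140, 0.2517], E[r] = 1.5677, γ^t·E[r] = 0.768177, running G = 2.954983
t=3: π = [0.2135, 0.2516, 0.1712, 0.1110, 0.2526], E[r] = 1.5701, γ^t·E[r] = 0.538551, running G = 3.493534
t=4: π = [0.2130, 0.2525, 0.1717, 0.1104, 0.2525], E[r] = 1.5720, γ^t·E[r] = 0.377447, running G = 3.870981
t=5: π = [0.2128, 0.2526, 0.1718, 0.1103, 0.2525], E[r] = 1.5721, γ^t·E[r] = 0.264227, running G = 4.135207
t=6: π = [0.2128, 0.2527, 0.1718, 0.1103, 0.2525], E[r] = 1.5722, γ^t·E[r] = 0.184965, running G = 4.320172
t=7: π = [0.2128, 0.2527, 0.1718, 0.1103, 0.2525], E[r] = 1.5722, γ^t·E[r] = 0.129476, running G = 4.449648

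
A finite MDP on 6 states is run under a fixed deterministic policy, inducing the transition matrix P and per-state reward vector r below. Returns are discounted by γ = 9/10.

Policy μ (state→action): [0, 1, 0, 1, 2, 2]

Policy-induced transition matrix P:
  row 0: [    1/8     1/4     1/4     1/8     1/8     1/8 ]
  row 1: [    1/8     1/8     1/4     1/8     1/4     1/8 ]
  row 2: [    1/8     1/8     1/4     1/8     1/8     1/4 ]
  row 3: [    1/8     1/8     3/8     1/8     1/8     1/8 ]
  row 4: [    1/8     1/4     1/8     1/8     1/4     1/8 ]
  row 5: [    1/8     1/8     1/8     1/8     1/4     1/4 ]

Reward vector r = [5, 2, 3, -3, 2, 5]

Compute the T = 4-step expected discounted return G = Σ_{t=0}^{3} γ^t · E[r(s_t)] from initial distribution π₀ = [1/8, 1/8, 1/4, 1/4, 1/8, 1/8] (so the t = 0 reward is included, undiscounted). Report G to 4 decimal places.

t=0: π = [0.1250, 0.1250, 0.2500, 0.2500, 0.1250, 0.1250], E[r] = 1.7500, γ^t·E[r] = 1.750000, running G = 1.750000
t=1: π = [0.1250, 0.1563, 0.2500, 0.1250, 0.1719, 0.1719], E[r] = 2.5156, γ^t·E[r] = 2.264063, running G = 4.014063
t=2: π = [0.1250, 0.1621, 0.2227, 0.1250, 0.1875, 0.1777], E[r] = 2.5059, γ^t·E[r] = 2.029746, running G = 6.043809
t=3: π = [0.1250, 0.1641, 0.2200, 0.1250, 0.1909, 0.1750], E[r] = 2.4951, γ^t·E[r] = 1.818940, running G = 7.862749

G = 7.8627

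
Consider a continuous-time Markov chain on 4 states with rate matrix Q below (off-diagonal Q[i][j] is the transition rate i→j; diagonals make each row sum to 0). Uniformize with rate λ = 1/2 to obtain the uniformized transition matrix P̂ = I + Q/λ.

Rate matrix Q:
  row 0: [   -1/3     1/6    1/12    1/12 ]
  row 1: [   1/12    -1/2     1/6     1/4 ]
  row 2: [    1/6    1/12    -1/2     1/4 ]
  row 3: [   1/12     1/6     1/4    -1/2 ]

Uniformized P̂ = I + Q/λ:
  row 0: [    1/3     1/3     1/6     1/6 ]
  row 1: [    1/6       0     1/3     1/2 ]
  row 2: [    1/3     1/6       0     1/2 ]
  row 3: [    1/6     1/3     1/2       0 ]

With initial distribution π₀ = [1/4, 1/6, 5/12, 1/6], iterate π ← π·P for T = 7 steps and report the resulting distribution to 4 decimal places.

π = [0.2510, 0.2174, 0.2521, 0.2796]

t=0: π = [0.2500, 0.1667, 0.4167, 0.1667]
t=1: π = [0.2778, 0.2083, 0.1806, 0.3333]
t=2: π = [0.2431, 0.2338, 0.2824, 0.2407]
t=3: π = [0.2542, 0.2083, 0.2388, 0.2986]
t=4: π = [0.2488, 0.2241, 0.2611, 0.2659]
t=5: π = [0.2517, 0.2151, 0.2491, 0.2841]
t=6: π = [0.2501, 0.2201, 0.2557, 0.2741]
t=7: π = [0.2510, 0.2174, 0.2521, 0.2796]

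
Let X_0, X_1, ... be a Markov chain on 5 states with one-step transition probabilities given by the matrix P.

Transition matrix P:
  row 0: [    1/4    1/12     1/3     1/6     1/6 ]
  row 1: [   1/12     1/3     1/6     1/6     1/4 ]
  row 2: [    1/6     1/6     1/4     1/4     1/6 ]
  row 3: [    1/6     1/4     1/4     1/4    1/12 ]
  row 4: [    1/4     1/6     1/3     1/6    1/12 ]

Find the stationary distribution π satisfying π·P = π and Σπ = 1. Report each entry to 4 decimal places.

Balance equations π_j = Σ_i π_i·P[i][j]:
  π_0 = 1/4·π_0 + 1/12·π_1 + 1/6·π_2 + 1/6·π_3 + 1/4·π_4
  π_1 = 1/12·π_0 + 1/3·π_1 + 1/6·π_2 + 1/4·π_3 + 1/6·π_4
  π_2 = 1/3·π_0 + 1/6·π_1 + 1/4·π_2 + 1/4·π_3 + 1/3·π_4
  π_3 = 1/6·π_0 + 1/6·π_1 + 1/4·π_2 + 1/4·π_3 + 1/6·π_4
  normalize: π_0 + π_1 + π_2 + π_3 + π_4 = 1
Solving the linear system gives exactly π = [1511/8520, 72/355, 2221/8520, 1751/8520, 1309/8520].

π = [0.1773, 0.2028, 0.2607, 0.2055, 0.1536]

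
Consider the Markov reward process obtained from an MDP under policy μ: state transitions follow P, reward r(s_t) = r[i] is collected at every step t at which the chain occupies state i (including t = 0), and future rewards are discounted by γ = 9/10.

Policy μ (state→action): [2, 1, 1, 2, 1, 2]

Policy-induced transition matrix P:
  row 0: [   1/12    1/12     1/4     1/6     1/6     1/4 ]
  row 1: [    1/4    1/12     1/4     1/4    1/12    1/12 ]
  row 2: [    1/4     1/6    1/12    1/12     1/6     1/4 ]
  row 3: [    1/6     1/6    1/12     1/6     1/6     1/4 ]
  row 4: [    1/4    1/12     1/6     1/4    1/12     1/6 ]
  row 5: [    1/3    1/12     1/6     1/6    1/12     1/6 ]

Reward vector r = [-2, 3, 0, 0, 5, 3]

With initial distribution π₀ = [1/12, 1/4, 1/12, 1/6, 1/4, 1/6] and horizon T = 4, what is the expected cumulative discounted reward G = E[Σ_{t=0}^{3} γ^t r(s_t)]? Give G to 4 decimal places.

G = 4.9861

t=0: π = [0.0833, 0.2500, 0.0833, 0.1667, 0.2500, 0.1667], E[r] = 2.3333, γ^t·E[r] = 2.333333, running G = 2.333333
t=1: π = [0.2361, 0.1042, 0.1736, 0.2014, 0.1111, 0.1736], E[r] = 0.9167, γ^t·E[r] = 0.825000, running G = 3.158333
t=2: π = [0.2083, 0.1146, 0.1638, 0.1701, 0.1343, 0.2089], E[r] = 1.2251, γ^t·E[r] = 0.992344, running G = 4.150677
t=3: π = [0.2185, 0.1112, 0.1658, 0.1738, 0.1285, 0.2023], E[r] = 1.1460, γ^t·E[r] = 0.835418, running G = 4.986095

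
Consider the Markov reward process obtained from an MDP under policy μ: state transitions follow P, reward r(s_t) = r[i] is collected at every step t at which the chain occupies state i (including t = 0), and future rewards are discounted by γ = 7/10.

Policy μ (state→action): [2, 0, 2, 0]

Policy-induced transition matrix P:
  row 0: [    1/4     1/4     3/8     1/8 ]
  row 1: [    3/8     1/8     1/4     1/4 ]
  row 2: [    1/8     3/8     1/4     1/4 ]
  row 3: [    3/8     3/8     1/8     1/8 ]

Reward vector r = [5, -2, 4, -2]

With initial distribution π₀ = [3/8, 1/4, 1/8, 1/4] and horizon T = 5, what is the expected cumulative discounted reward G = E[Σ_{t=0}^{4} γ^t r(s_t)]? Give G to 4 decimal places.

G = 4.1441

t=0: π = [0.3750, 0.2500, 0.1250, 0.2500], E[r] = 1.3750, γ^t·E[r] = 1.375000, running G = 1.375000
t=1: π = [0.2969, 0.2656, 0.2656, 0.1719], E[r] = 1.6719, γ^t·E[r] = 1.170313, running G = 2.545313
t=2: π = [0.2715, 0.2715, 0.2656, 0.1914], E[r] = 1.4941, γ^t·E[r] = 0.732129, running G = 3.277441
t=3: π = [0.2747, 0.2732, 0.2600, 0.1921], E[r] = 1.4827, γ^t·E[r] = 0.508554, running G = 3.785996
t=4: π = [0.2757, 0.2724, 0.2603, 0.1917], E[r] = 1.4915, γ^t·E[r] = 0.358120, running G = 4.144116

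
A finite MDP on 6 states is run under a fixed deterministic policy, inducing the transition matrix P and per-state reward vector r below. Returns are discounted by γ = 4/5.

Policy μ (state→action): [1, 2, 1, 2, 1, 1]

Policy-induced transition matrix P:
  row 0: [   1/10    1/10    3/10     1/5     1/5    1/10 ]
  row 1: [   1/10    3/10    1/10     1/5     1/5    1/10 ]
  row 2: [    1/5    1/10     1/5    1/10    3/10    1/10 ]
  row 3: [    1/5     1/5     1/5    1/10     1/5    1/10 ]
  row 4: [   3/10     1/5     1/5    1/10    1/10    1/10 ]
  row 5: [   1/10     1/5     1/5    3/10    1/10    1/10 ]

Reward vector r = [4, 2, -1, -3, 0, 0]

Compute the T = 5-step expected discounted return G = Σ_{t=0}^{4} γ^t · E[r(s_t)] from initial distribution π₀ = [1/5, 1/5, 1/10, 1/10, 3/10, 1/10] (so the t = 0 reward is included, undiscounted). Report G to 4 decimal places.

G = 1.7360

t=0: π = [0.2000, 0.2000, 0.1000, 0.1000, 0.3000, 0.1000], E[r] = 0.8000, γ^t·E[r] = 0.800000, running G = 0.800000
t=1: π = [0.1800, 0.1900, 0.2000, 0.1600, 0.1700, 0.1000], E[r] = 0.4200, γ^t·E[r] = 0.336000, running G = 1.136000
t=2: π = [0.1700, 0.1810, 0.1990, 0.1570, 0.1930, 0.1000], E[r] = 0.3720, γ^t·E[r] = 0.238080, running G = 1.374080
t=3: π = [0.1742, 0.1812, 0.1989, 0.1551, 0.1906, 0.1000], E[r] = 0.3950, γ^t·E[r] = 0.202240, running G = 1.576320
t=4: π = [0.1735, 0.1808, 0.1993, 0.1555, 0.1908, 0.1000], E[r] = 0.3898, γ^t·E[r] = 0.159654, running G = 1.735974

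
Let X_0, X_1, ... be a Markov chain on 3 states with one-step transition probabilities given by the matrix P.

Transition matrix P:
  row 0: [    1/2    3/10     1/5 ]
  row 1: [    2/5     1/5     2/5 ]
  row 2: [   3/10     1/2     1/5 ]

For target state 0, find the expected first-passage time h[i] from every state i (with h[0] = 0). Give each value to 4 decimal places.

First-step conditioning: h[0] = 0; for i ≠ 0, h[i] = 1 + Σ_k P[i][k]·h[k].
  h[1] = 1 + 1/5·h[1] + 2/5·h[2]
  h[2] = 1 + 1/2·h[1] + 1/5·h[2]
Solving the 2×2 linear system over states ≠ 0 gives exactly h = [0, 30/11, 65/22] (h[0] = 0 is the target).

h = [0.0000, 2.7273, 2.9545]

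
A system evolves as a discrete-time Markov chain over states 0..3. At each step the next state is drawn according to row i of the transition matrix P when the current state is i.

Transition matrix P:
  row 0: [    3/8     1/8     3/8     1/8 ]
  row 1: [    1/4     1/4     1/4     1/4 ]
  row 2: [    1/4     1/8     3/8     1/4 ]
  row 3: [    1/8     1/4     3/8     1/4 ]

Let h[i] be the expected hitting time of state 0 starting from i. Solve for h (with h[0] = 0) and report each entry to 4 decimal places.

First-step conditioning: h[0] = 0; for i ≠ 0, h[i] = 1 + Σ_k P[i][k]·h[k].
  h[1] = 1 + 1/4·h[1] + 1/4·h[2] + 1/4·h[3]
  h[2] = 1 + 1/8·h[1] + 3/8·h[2] + 1/4·h[3]
  h[3] = 1 + 1/4·h[1] + 3/8·h[2] + 1/4·h[3]
Solving the 3×3 linear system over states ≠ 0 gives exactly h = [0, 32/7, 32/7, 36/7] (h[0] = 0 is the target).

h = [0.0000, 4.5714, 4.5714, 5.1429]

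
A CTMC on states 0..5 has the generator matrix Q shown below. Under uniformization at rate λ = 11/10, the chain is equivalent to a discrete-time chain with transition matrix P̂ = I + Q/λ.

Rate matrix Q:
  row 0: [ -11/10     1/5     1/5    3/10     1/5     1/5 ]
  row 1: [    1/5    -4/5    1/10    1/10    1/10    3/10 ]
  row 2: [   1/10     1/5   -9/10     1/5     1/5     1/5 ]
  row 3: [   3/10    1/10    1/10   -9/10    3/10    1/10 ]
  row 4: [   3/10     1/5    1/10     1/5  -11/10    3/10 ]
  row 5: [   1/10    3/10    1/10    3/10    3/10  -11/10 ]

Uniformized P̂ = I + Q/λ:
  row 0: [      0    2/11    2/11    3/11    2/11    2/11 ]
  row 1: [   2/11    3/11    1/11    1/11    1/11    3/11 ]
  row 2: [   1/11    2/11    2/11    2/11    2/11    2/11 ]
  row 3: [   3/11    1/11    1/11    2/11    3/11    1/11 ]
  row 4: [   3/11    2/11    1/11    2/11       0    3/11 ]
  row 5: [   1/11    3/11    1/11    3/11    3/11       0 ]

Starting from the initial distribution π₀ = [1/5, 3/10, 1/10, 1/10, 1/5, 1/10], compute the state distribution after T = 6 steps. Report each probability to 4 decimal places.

t=0: π = [0.2000, 0.3000, 0.1000, 0.1000, 0.2000, 0.1000]
t=1: π = [0.1545, 0.2091, 0.1182, 0.1818, 0.1364, 0.2000]
t=2: π = [0.1537, 0.2025, 0.1157, 0.1950, 0.1727, 0.1603]
t=3: π = [0.1622, 0.1971, 0.1154, 0.1920, 0.1643, 0.1690]
t=4: π = [0.1589, 0.1977, 0.1161, 0.1940, 0.1668, 0.1665]
t=5: π = [0.1600, 0.1973, 0.1159, 0.1934, 0.1663, 0.1670]
t=6: π = [0.1597, 0.1974, 0.1160, 0.1936, 0.1664, 0.1669]

π = [0.1597, 0.1974, 0.1160, 0.1936, 0.1664, 0.1669]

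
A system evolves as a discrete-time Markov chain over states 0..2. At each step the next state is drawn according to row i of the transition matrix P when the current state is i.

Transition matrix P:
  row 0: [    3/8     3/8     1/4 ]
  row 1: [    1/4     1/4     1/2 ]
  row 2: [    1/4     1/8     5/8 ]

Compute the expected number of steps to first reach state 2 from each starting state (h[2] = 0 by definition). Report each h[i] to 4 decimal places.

First-step conditioning: h[2] = 0; for i ≠ 2, h[i] = 1 + Σ_k P[i][k]·h[k].
  h[0] = 1 + 3/8·h[0] + 3/8·h[1]
  h[1] = 1 + 1/4·h[0] + 1/4·h[1]
Solving the 2×2 linear system over states ≠ 2 gives exactly h = [3, 7/3, 0] (h[2] = 0 is the target).

h = [3.0000, 2.3333, 0.0000]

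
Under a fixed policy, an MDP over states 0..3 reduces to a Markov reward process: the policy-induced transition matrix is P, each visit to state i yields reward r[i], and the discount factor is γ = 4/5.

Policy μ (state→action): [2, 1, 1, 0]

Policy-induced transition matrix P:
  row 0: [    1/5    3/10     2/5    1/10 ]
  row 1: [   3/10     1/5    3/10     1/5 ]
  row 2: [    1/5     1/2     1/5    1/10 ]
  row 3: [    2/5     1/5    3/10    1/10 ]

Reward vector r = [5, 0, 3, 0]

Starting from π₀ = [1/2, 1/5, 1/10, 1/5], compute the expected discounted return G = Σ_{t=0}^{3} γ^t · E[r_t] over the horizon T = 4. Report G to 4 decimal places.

t=0: π = [0.5000, 0.2000, 0.1000, 0.2000], E[r] = 2.8000, γ^t·E[r] = 2.800000, running G = 2.800000
t=1: π = [0.2600, 0.2800, 0.3400, 0.1200], E[r] = 2.3200, γ^t·E[r] = 1.856000, running G = 4.656000
t=2: π = [0.2520, 0.3280, 0.2920, 0.1280], E[r] = 2.1360, γ^t·E[r] = 1.367040, running G = 6.023040
t=3: π = [0.2584, 0.3128, 0.2960, 0.1328], E[r] = 2.1800, γ^t·E[r] = 1.116160, running G = 7.139200

G = 7.1392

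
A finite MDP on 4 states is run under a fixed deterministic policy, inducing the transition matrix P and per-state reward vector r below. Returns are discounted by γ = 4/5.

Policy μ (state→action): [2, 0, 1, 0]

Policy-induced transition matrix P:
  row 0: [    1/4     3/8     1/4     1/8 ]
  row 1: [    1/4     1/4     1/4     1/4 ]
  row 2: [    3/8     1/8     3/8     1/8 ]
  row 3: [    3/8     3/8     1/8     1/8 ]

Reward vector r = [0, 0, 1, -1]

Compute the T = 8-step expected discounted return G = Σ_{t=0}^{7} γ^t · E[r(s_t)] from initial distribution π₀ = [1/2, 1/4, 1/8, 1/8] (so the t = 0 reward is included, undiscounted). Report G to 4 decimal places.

G = 0.3154

t=0: π = [0.5000, 0.2500, 0.1250, 0.1250], E[r] = 0.0000, γ^t·E[r] = 0.000000, running G = 0.000000
t=1: π = [0.2813, 0.3125, 0.2500, 0.1563], E[r] = 0.0938, γ^t·E[r] = 0.075000, running G = 0.075000
t=2: π = [0.3008, 0.2734, 0.2617, 0.1641], E[r] = 0.0977, γ^t·E[r] = 0.062500, running G = 0.137500
t=3: π = [0.3032, 0.2754, 0.2622, 0.1592], E[r] = 0.1030, γ^t·E[r] = 0.052750, running G = 0.190250
t=4: π = [0.3027, 0.2750, 0.2629, 0.1594], E[r] = 0.1035, γ^t·E[r] = 0.042375, running G = 0.232625
t=5: π = [0.3028, 0.2749, 0.2629, 0.1594], E[r] = 0.1036, γ^t·E[r] = 0.033933, running G = 0.266558
t=6: π = [0.3028, 0.2749, 0.2629, 0.1594], E[r] = 0.1036, γ^t·E[r] = 0.027153, running G = 0.293711
t=7: π = [0.3028, 0.2749, 0.2629, 0.1594], E[r] = 0.1036, γ^t·E[r] = 0.021723, running G = 0.315434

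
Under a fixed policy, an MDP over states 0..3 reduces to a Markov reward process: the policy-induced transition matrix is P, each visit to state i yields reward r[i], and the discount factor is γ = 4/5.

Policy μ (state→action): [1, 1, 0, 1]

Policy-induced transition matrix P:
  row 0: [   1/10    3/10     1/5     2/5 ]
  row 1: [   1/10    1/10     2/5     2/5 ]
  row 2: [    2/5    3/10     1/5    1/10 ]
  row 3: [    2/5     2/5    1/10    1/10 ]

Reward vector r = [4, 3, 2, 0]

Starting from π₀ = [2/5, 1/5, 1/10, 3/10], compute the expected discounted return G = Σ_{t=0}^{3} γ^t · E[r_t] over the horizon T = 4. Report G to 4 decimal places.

t=0: π = [0.4000, 0.2000, 0.1000, 0.3000], E[r] = 2.4000, γ^t·E[r] = 2.400000, running G = 2.400000
t=1: π = [0.2200, 0.2900, 0.2100, 0.2800], E[r] = 2.1700, γ^t·E[r] = 1.736000, running G = 4.136000
t=2: π = [0.2470, 0.2700, 0.2300, 0.2530], E[r] = 2.2580, γ^t·E[r] = 1.445120, running G = 5.581120
t=3: π = [0.2449, 0.2713, 0.2287, 0.2551], E[r] = 2.2509, γ^t·E[r] = 1.152461, running G = 6.733581

G = 6.7336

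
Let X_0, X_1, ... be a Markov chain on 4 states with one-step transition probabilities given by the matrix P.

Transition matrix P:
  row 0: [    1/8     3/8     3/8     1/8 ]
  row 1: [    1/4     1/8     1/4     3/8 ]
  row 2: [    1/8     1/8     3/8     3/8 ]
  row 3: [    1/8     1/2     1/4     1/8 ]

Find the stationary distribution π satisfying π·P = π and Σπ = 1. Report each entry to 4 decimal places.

π = [0.1581, 0.2652, 0.3083, 0.2684]

Balance equations π_j = Σ_i π_i·P[i][j]:
  π_0 = 1/8·π_0 + 1/4·π_1 + 1/8·π_2 + 1/8·π_3
  π_1 = 3/8·π_0 + 1/8·π_1 + 1/8·π_2 + 1/2·π_3
  π_2 = 3/8·π_0 + 1/4·π_1 + 3/8·π_2 + 1/4·π_3
  normalize: π_0 + π_1 + π_2 + π_3 = 1
Solving the linear system gives exactly π = [99/626, 83/313, 193/626, 84/313].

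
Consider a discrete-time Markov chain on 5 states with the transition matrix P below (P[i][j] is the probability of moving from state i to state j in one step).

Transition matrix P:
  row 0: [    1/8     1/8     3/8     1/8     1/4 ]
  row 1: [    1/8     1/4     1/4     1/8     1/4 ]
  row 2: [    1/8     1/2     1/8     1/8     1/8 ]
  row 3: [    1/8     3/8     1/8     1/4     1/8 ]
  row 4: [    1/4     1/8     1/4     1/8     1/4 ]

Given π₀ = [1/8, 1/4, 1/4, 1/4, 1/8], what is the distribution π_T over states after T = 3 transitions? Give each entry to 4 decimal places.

t=0: π = [0.1250, 0.2500, 0.2500, 0.2500, 0.1250]
t=1: π = [0.1406, 0.3125, 0.2031, 0.1563, 0.1875]
t=2: π = [0.1484, 0.2793, 0.2227, 0.1445, 0.2051]
t=3: π = [0.1506, 0.2795, 0.2227, 0.1431, 0.2041]

π = [0.1506, 0.2795, 0.2227, 0.1431, 0.2041]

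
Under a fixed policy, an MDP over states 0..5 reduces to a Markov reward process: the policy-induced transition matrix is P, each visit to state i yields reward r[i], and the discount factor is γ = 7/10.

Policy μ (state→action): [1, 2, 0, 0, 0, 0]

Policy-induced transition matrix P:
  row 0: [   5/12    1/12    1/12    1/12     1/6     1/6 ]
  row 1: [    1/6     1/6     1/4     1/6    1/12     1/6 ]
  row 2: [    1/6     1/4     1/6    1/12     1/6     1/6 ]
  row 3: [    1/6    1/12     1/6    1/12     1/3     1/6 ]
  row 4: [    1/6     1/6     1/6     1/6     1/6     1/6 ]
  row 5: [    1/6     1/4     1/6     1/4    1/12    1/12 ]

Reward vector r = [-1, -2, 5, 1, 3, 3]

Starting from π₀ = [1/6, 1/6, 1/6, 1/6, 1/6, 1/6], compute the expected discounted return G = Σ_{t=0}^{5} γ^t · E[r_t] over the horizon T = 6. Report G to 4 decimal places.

t=0: π = [0.1667, 0.1667, 0.1667, 0.1667, 0.1667, 0.1667], E[r] = 1.5000, γ^t·E[r] = 1.500000, running G = 1.500000
t=1: π = [0.2083, 0.1667, 0.1667, 0.1389, 0.1667, 0.1528], E[r] = 1.3889, γ^t·E[r] = 0.972222, running G = 2.472222
t=2: π = [0.2188, 0.1644, 0.1632, 0.1366, 0.1632, 0.1539], E[r] = 1.3565, γ^t·E[r] = 0.664676, running G = 3.136898
t=3: π = [0.2214, 0.1635, 0.1621, 0.1363, 0.1629, 0.1538], E[r] = 1.3489, γ^t·E[r] = 0.462660, running G = 3.599558
t=4: π = [0.2220, 0.1632, 0.1618, 0.1362, 0.1629, 0.1538], E[r] = 1.3474, γ^t·E[r] = 0.323499, running G = 3.923057
t=5: π = [0.2222, 0.1631, 0.1618, 0.1362, 0.1629, 0.1538], E[r] = 1.3469, γ^t·E[r] = 0.226378, running G = 4.149434

G = 4.1494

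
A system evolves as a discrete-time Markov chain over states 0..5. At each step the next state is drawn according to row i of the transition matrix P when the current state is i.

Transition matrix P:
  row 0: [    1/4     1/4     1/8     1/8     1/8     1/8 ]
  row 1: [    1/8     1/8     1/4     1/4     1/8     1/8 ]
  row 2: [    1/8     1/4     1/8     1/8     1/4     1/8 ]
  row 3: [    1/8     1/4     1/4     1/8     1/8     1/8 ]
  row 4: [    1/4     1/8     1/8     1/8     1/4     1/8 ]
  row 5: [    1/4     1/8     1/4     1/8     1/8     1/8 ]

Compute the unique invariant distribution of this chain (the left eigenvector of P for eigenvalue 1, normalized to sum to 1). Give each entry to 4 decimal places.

Balance equations π_j = Σ_i π_i·P[i][j]:
  π_0 = 1/4·π_0 + 1/8·π_1 + 1/8·π_2 + 1/8·π_3 + 1/4·π_4 + 1/4·π_5
  π_1 = 1/4·π_0 + 1/8·π_1 + 1/4·π_2 + 1/4·π_3 + 1/8·π_4 + 1/8·π_5
  π_2 = 1/8·π_0 + 1/4·π_1 + 1/8·π_2 + 1/4·π_3 + 1/8·π_4 + 1/4·π_5
  π_3 = 1/8·π_0 + 1/4·π_1 + 1/8·π_2 + 1/8·π_3 + 1/8·π_4 + 1/8·π_5
  π_4 = 1/8·π_0 + 1/8·π_1 + 1/4·π_2 + 1/8·π_3 + 1/4·π_4 + 1/8·π_5
  normalize: π_0 + π_1 + π_2 + π_3 + π_4 + π_5 = 1
Solving the linear system gives exactly π = [83/449, 766/4041, 657/3592, 4807/32328, 607/3592, 1/8].

π = [0.1849, 0.1896, 0.1829, 0.1487, 0.1690, 0.1250]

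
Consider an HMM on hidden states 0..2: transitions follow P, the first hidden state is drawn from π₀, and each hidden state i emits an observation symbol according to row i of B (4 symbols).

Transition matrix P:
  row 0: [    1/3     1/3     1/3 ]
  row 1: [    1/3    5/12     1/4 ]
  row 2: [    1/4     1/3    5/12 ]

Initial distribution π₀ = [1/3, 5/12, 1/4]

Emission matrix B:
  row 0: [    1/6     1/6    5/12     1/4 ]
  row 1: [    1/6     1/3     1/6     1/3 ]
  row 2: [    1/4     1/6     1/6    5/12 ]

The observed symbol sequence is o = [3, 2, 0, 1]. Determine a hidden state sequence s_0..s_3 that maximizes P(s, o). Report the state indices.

t=0: δ = [8.333e-02, 1.389e-01, 1.042e-01]  (obs o_0=3)
t=1: δ = [1.929e-02, 9.645e-03, 7.234e-03]  ψ = [1, 1, 2]  (obs o_1=2)
t=2: δ = [1.072e-03, 1.072e-03, 1.608e-03]  ψ = [0, 0, 0]  (obs o_2=0)
t=3: δ = [6.698e-05, 1.786e-04, 1.116e-04]  ψ = [2, 2, 2]  (obs o_3=1)
backtrack: best end state = 1; path = [1, 0, 2, 1]

path = [1, 0, 2, 1]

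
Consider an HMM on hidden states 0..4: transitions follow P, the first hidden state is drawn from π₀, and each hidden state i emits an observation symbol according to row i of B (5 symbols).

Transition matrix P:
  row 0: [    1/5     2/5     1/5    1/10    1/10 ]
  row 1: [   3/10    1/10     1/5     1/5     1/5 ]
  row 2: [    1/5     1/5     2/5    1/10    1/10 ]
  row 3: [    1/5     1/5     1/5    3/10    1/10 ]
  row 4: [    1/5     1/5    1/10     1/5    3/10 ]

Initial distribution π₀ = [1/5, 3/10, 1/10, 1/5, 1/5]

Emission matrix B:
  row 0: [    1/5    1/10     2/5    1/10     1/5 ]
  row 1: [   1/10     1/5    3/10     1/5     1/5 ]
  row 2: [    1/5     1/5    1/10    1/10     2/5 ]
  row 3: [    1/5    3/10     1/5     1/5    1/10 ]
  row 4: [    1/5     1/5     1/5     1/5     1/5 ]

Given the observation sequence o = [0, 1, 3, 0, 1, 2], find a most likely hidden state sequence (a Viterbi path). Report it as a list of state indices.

path = [3, 3, 3, 3, 3, 0]

t=0: δ = [4.000e-02, 3.000e-02, 2.000e-02, 4.000e-02, 4.000e-02]  (obs o_0=0)
t=1: δ = [9.000e-04, 3.200e-03, 1.600e-03, 3.600e-03, 2.400e-03]  ψ = [1, 0, 0, 3, 4]  (obs o_1=1)
t=2: δ = [9.600e-05, 1.440e-04, 7.200e-05, 2.160e-04, 1.440e-04]  ψ = [1, 3, 3, 3, 4]  (obs o_2=3)
t=3: δ = [8.640e-06, 4.320e-06, 8.640e-06, 1.296e-05, 8.640e-06]  ψ = [1, 3, 3, 3, 4]  (obs o_3=0)
t=4: δ = [2.592e-07, 6.912e-07, 6.912e-07, 1.166e-06, 5.184e-07]  ψ = [3, 0, 2, 3, 4]  (obs o_4=1)
t=5: δ = [9.331e-08, 6.998e-08, 2.765e-08, 6.998e-08, 3.110e-08]  ψ = [3, 3, 2, 3, 4]  (obs o_5=2)
backtrack: best end state = 0; path = [3, 3, 3, 3, 3, 0]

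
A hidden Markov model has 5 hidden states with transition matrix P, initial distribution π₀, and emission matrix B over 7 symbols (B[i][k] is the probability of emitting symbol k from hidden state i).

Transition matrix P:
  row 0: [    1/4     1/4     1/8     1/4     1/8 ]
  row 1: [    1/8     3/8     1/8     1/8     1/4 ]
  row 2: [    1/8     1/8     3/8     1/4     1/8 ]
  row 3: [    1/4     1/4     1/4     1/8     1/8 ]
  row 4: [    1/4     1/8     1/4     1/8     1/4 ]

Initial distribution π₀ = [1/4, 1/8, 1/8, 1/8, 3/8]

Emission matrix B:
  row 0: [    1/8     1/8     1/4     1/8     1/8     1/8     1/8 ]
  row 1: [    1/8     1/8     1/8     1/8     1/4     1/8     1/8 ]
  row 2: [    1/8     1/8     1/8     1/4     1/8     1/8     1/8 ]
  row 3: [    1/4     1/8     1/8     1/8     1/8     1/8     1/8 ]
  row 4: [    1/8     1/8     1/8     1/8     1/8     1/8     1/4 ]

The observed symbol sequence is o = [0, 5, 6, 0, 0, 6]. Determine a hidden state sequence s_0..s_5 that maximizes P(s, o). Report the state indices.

path = [4, 2, 2, 3, 1, 4]

t=0: δ = [3.125e-02, 1.562e-02, 1.562e-02, 3.125e-02, 4.688e-02]  (obs o_0=0)
t=1: δ = [1.465e-03, 9.766e-04, 1.465e-03, 9.766e-04, 1.465e-03]  ψ = [4, 0, 4, 0, 4]  (obs o_1=5)
t=2: δ = [4.578e-05, 4.578e-05, 6.866e-05, 4.578e-05, 9.155e-05]  ψ = [0, 0, 2, 0, 4]  (obs o_2=6)
t=3: δ = [2.861e-06, 2.146e-06, 3.219e-06, 4.292e-06, 2.861e-06]  ψ = [4, 1, 2, 2, 4]  (obs o_3=0)
t=4: δ = [1.341e-07, 1.341e-07, 1.509e-07, 2.012e-07, 8.941e-08]  ψ = [3, 3, 2, 2, 4]  (obs o_4=0)
t=5: δ = [6.286e-09, 6.286e-09, 7.072e-09, 4.715e-09, 8.382e-09]  ψ = [3, 1, 2, 2, 1]  (obs o_5=6)
backtrack: best end state = 4; path = [4, 2, 2, 3, 1, 4]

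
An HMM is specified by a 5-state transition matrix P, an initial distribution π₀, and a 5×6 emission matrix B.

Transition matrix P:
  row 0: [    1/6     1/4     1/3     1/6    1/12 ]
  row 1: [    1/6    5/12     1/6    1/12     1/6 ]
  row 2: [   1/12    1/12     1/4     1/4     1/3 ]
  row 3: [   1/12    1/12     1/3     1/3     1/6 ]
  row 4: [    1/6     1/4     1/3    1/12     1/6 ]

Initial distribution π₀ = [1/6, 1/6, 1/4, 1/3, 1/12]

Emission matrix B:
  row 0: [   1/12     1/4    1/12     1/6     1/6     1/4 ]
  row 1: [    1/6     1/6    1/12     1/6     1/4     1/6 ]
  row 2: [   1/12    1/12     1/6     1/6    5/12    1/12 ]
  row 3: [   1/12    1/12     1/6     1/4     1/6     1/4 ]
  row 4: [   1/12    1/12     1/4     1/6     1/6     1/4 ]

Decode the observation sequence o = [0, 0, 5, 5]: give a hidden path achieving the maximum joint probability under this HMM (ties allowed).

path = [1, 1, 1, 1]

t=0: δ = [1.389e-02, 2.778e-02, 2.083e-02, 2.778e-02, 6.944e-03]  (obs o_0=0)
t=1: δ = [3.858e-04, 1.929e-03, 7.716e-04, 7.716e-04, 5.787e-04]  ψ = [1, 1, 3, 3, 2]  (obs o_1=0)
t=2: δ = [8.038e-05, 1.340e-04, 2.679e-05, 6.430e-05, 8.038e-05]  ψ = [1, 1, 1, 3, 1]  (obs o_2=5)
t=3: δ = [5.582e-06, 9.303e-06, 2.233e-06, 5.358e-06, 5.582e-06]  ψ = [1, 1, 0, 3, 1]  (obs o_3=5)
backtrack: best end state = 1; path = [1, 1, 1, 1]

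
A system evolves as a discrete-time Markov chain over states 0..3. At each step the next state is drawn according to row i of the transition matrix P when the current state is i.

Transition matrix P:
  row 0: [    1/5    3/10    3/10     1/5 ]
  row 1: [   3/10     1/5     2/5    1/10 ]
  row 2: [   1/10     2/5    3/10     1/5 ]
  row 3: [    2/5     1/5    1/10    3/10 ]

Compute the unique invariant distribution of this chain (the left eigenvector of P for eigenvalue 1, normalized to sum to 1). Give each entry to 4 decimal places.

Balance equations π_j = Σ_i π_i·P[i][j]:
  π_0 = 1/5·π_0 + 3/10·π_1 + 1/10·π_2 + 2/5·π_3
  π_1 = 3/10·π_0 + 1/5·π_1 + 2/5·π_2 + 1/5·π_3
  π_2 = 3/10·π_0 + 2/5·π_1 + 3/10·π_2 + 1/10·π_3
  normalize: π_0 + π_1 + π_2 + π_3 = 1
Solving the linear system gives exactly π = [230/969, 91/323, 281/969, 185/969].

π = [0.2374, 0.2817, 0.2900, 0.1909]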